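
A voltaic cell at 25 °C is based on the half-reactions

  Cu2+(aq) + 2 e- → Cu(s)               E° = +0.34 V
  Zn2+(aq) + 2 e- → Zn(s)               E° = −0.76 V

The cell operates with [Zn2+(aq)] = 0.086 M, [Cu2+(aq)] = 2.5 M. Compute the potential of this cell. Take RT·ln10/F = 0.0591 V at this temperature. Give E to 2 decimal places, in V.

Cu²⁺/Cu is reduced (cathode, E° = +0.34 V) and Zn²⁺/Zn is oxidized (anode).
The standard potential is +0.34 − (−0.76) = +1.10 V and the balanced reaction transfers n = 2 electrons.
For the overall reaction Cu2+(aq) + Zn(s) → Cu(s) + Zn2+(aq), Q = [Zn2+(aq)] / [Cu2+(aq)] = 0.0344, giving log Q = −1.463.
E = E° − (0.0591/n)·log Q = +1.10 − (0.0591/2)(−1.463) = +1.14 V.

+1.14 V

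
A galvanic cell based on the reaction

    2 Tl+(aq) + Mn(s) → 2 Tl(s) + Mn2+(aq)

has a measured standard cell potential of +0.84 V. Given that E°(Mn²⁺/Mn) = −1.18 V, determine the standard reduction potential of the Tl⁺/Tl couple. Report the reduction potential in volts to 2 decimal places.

In the reaction as written the Tl⁺/Tl couple is reduced (cathode) and Mn²⁺/Mn is oxidized (anode), so E°cell = E°(Tl⁺/Tl) − E°(Mn²⁺/Mn).
E°(Tl⁺/Tl) = E°cell + E°(anode) = +0.84 + (−1.18) = −0.34 V.

−0.34 V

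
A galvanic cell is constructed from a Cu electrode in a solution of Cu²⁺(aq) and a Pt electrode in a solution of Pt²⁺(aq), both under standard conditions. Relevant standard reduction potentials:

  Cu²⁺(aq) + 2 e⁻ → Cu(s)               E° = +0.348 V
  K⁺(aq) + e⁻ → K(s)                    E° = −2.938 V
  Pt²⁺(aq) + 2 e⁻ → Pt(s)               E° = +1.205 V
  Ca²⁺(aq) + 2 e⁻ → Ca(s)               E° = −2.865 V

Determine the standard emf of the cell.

+0.857 V

Of the two couples in this cell, the one with the more positive reduction potential is reduced at the cathode: here that is Pt²⁺/Pt (+1.205 V); Cu²⁺/Cu (+0.348 V) is the anode.
E°cell = E°(cathode) − E°(anode) = +1.205 − (+0.348) = +0.857 V.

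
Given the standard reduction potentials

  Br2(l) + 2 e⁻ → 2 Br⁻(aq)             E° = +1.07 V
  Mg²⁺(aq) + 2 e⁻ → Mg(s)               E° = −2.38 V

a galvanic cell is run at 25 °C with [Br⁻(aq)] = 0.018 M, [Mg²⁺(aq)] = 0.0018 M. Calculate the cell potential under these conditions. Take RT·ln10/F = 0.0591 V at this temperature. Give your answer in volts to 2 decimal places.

Since E°(Br₂/Br⁻) > E°(Mg²⁺/Mg), Br₂/Br⁻ serves as the cathode.
The standard potential is +1.07 − (−2.38) = +3.45 V and the balanced reaction transfers n = 2 electrons.
For the overall reaction Br2(l) + Mg(s) → 2 Br⁻(aq) + Mg²⁺(aq), Q = [Br⁻(aq)]^2·[Mg²⁺(aq)] = 5.83×10^−7, giving log Q = −6.234.
E = E° − (0.0591/n)·log Q = +3.45 − (0.0591/2)(−6.234) = +3.63 V.

+3.63 V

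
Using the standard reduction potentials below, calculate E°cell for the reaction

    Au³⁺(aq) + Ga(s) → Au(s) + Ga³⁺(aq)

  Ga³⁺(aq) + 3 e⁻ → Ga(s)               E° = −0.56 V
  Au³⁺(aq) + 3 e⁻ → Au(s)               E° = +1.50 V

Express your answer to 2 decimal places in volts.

+2.06 V

In the reaction as written, Au³⁺(aq) is reduced (cathode) and Ga³⁺(aq) is produced by oxidation at the anode.
E°cell = E°(cathode) − E°(anode) = +1.50 − (−0.56) = +2.06 V.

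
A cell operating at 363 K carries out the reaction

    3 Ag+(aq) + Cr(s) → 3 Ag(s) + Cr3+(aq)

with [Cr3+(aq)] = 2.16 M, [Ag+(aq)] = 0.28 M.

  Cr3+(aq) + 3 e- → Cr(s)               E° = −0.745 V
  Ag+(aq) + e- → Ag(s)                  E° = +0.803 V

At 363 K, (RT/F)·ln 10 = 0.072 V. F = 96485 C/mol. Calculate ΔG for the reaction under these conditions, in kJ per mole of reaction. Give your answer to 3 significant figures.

With Ag⁺/Ag reduced at the cathode, E°cell = +0.803 − (−0.745) = +1.548 V and n = 3.
Here Q = [Cr3+(aq)] / [Ag+(aq)]^3 = 98.4 (log Q = 1.993), giving E = +1.548 − (0.072/3)·(1.993) = +1.5002 V.
Finally ΔG = −nFE = −(3)(96485 C/mol)(+1.5002 V) = −434 kJ/mol.

−434 kJ/mol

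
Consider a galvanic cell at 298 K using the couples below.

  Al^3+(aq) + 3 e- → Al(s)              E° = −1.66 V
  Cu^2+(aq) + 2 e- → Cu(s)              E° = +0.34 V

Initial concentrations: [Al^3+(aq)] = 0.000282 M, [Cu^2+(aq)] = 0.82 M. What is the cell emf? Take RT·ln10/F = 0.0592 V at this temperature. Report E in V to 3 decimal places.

Since E°(Cu²⁺/Cu) > E°(Al³⁺/Al), Cu²⁺/Cu serves as the cathode.
E°cell = E°cat − E°an = +0.34 − (−1.66) = +2.00 V; n = 6.
Balancing gives 3 Cu^2+(aq) + 2 Al(s) → 3 Cu(s) + 2 Al^3+(aq); hence Q = [Al^3+(aq)]^2 / [Cu^2+(aq)]^3 = 1.44×10^−7 (log Q = −6.841).
By the Nernst equation, E = +2.00 − (0.0592/6)·(−6.841) = +2.067 V.

+2.067 V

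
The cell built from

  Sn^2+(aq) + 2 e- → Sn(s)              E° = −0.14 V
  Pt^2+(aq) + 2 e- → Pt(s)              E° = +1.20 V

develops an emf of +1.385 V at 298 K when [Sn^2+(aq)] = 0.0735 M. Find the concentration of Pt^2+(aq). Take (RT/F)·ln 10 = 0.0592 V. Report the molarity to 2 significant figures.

2.4 M

With Pt²⁺/Pt at the cathode and Sn²⁺/Sn at the anode, E°cell = +1.20 − (−0.14) = +1.34 V (n = 2).
Rearranging E = E° − (0.0592/n)·log Q gives log Q = 2(+1.34 − (+1.385))/0.0592 = −1.520.
Balancing electrons gives Pt^2+(aq) + Sn(s) → Pt(s) + Sn^2+(aq); thus Q = [Sn^2+(aq)] / [Pt^2+(aq)].
Solving for the unknown gives log [Pt^2+(aq)] = 0.386, so [Pt^2+(aq)] ≈ 2.4 M.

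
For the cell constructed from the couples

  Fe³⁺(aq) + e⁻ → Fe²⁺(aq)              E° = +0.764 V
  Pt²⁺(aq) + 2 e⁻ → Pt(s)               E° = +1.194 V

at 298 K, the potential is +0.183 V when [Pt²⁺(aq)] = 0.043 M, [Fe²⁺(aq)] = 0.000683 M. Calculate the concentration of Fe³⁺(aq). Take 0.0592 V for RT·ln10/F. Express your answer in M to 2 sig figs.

Pt²⁺/Pt is the cathode (higher E°); E°cell = +1.194 − (+0.764) = +0.430 V with n = 2.
Since E = E° − (0.0592/n)·log Q, log Q = n(E° − E)/0.0592 = 8.345.
The balanced reaction is Pt²⁺(aq) + 2 Fe²⁺(aq) → Pt(s) + 2 Fe³⁺(aq), so Q = [Fe³⁺(aq)]^2 / ([Pt²⁺(aq)]·[Fe²⁺(aq)]^2).
Isolating [Fe³⁺(aq)] in Q = 10^{8.345} yields log [Fe³⁺(aq)] = 0.324, i.e. 2.1 M.

2.1 M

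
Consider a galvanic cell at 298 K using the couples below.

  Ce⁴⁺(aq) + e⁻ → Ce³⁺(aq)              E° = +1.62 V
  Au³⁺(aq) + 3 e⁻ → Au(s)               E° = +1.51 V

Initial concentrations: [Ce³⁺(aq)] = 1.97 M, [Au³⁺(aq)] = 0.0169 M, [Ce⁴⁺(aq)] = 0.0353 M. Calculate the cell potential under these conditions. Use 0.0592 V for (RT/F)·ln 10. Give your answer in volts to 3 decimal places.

+0.042 V

The Ce⁴⁺/Ce³⁺ couple has the more positive E°, so it is the cathode; Au³⁺/Au is the anode.
E°cell = +1.62 − (+1.51) = +0.11 V, with n = 3 electrons transferred.
For the overall reaction 3 Ce⁴⁺(aq) + Au(s) → 3 Ce³⁺(aq) + Au³⁺(aq), Q = ([Ce³⁺(aq)]^3·[Au³⁺(aq)]) / [Ce⁴⁺(aq)]^3 = 2.94×10^3, giving log Q = 3.468.
By the Nernst equation, E = +0.11 − (0.0592/3)·(3.468) = +0.042 V.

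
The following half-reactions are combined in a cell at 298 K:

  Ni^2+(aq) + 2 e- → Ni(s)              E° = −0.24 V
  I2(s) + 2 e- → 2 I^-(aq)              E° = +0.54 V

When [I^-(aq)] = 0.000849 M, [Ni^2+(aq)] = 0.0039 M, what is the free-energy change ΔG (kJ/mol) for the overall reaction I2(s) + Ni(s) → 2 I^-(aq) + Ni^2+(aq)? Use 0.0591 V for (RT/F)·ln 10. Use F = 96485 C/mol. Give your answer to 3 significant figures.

−199 kJ/mol

The standard cell potential is +0.54 − (−0.24) = +0.78 V, with n = 2 electrons in the balanced equation.
Q = [I^-(aq)]^2·[Ni^2+(aq)] = 2.81×10^−9, so log Q = −8.551 and E = +0.78 − (0.0591/2)(−8.551) = +1.0327 V.
ΔG = −nFE = −(2)(96485)(+1.0327) J/mol = −199 kJ/mol.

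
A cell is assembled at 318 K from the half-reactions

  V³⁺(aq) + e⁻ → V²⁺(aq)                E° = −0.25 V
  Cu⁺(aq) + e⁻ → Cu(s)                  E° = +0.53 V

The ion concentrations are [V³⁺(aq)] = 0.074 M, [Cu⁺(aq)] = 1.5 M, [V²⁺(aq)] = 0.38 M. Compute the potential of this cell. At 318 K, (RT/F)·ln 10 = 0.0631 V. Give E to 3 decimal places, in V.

Cu⁺/Cu is reduced (cathode, E° = +0.53 V) and V³⁺/V²⁺ is oxidized (anode).
The standard potential is +0.53 − (−0.25) = +0.78 V and the balanced reaction transfers n = 1 electron.
For the overall reaction Cu⁺(aq) + V²⁺(aq) → Cu(s) + V³⁺(aq), Q = [V³⁺(aq)] / ([Cu⁺(aq)]·[V²⁺(aq)]) = 0.13, giving log Q = −0.887.
By the Nernst equation, E = +0.78 − (0.0631/1)·(−0.887) = +0.836 V.

+0.836 V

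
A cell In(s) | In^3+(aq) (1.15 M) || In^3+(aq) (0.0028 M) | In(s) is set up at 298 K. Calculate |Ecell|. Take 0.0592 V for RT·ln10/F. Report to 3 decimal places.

0.052 V

For a concentration cell E°cell = 0, since both electrodes use the same couple.
The compartment with the higher In^3+(aq) concentration (1.15 M) acts as the cathode; ions are reduced there and produced at the dilute (0.0028 M) anode.
With n = 3, Ecell = −(0.0592/3)·log([dilute]/[conc]) = −(0.0592/3)·log(0.0028/1.15) = +0.052 V.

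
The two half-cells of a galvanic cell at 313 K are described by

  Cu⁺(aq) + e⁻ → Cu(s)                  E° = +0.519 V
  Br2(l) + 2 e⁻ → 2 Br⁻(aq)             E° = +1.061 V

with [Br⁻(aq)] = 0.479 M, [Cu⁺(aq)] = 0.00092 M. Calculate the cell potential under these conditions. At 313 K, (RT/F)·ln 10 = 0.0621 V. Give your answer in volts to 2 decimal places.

+0.75 V

Br₂/Br⁻ is reduced (cathode, E° = +1.061 V) and Cu⁺/Cu is oxidized (anode).
E°cell = E°cat − E°an = +1.061 − (+0.519) = +0.542 V; n = 2.
The balanced reaction is Br2(l) + 2 Cu(s) → 2 Br⁻(aq) + 2 Cu⁺(aq), so Q = [Br⁻(aq)]^2·[Cu⁺(aq)]^2 = 1.94×10^−7 and log Q = −6.712.
By the Nernst equation, E = +0.542 − (0.0621/2)·(−6.712) = +0.75 V.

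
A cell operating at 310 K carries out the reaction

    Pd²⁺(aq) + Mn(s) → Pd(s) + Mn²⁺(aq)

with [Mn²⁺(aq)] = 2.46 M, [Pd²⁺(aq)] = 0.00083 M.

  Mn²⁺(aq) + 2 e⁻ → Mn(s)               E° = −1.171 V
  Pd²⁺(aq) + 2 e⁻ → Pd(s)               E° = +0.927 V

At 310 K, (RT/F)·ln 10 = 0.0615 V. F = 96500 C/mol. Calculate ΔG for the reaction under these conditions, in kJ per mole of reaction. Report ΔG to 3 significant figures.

−384 kJ/mol

The standard cell potential is +0.927 − (−1.171) = +2.098 V, with n = 2 electrons in the balanced equation.
Q = [Mn²⁺(aq)] / [Pd²⁺(aq)] = 2.96×10^3, so log Q = 3.472 and E = +2.098 − (0.0615/2)(3.472) = +1.9912 V.
Finally ΔG = −nFE = −(2)(96500 C/mol)(+1.9912 V) = −384 kJ/mol.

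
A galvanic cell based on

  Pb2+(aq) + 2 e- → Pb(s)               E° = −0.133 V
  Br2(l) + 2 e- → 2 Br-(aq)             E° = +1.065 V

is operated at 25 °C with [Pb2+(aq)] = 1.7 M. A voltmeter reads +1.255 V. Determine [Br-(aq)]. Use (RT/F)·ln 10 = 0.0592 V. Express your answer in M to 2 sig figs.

0.084 M

The Br₂/Br⁻ couple has the larger reduction potential, so it is the cathode: E°cell = +1.065 − (−0.133) = +1.198 V and n = 2.
Since E = E° − (0.0592/n)·log Q, log Q = n(E° − E)/0.0592 = −1.926.
Balancing electrons gives Br2(l) + Pb(s) → 2 Br-(aq) + Pb2+(aq); thus Q = [Br-(aq)]^2·[Pb2+(aq)].
Solving for the unknown gives log [Br-(aq)] = −1.078, so [Br-(aq)] ≈ 0.084 M.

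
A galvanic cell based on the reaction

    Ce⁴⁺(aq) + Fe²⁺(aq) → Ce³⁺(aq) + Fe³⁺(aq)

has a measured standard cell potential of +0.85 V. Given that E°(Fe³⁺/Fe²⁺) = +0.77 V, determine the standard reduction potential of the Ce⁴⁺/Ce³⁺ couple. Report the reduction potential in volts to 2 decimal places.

+1.62 V

In the reaction as written the Ce⁴⁺/Ce³⁺ couple is reduced (cathode) and Fe³⁺/Fe²⁺ is oxidized (anode), so E°cell = E°(Ce⁴⁺/Ce³⁺) − E°(Fe³⁺/Fe²⁺).
E°(Ce⁴⁺/Ce³⁺) = E°cell + E°(anode) = +0.85 + (+0.77) = +1.62 V.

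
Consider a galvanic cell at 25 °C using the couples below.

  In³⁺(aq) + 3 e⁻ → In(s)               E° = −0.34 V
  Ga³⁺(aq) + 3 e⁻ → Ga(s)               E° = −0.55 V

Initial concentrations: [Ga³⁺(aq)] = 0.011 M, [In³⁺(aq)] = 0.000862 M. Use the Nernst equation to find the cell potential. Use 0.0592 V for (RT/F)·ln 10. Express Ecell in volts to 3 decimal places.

+0.188 V

Since E°(In³⁺/In) > E°(Ga³⁺/Ga), In³⁺/In serves as the cathode.
E°cell = −0.34 − (−0.55) = +0.21 V, with n = 3 electrons transferred.
The balanced reaction is In³⁺(aq) + Ga(s) → In(s) + Ga³⁺(aq), so Q = [Ga³⁺(aq)] / [In³⁺(aq)] = 12.8 and log Q = 1.106.
By the Nernst equation, E = +0.21 − (0.0592/3)·(1.106) = +0.188 V.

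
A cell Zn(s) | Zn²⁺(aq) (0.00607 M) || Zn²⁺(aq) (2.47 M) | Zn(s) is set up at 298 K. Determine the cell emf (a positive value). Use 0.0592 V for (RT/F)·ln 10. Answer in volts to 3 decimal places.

0.077 V

For a concentration cell E°cell = 0, since both electrodes use the same couple.
The compartment with the higher Zn²⁺(aq) concentration (2.47 M) acts as the cathode; ions are reduced there and produced at the dilute (0.00607 M) anode.
With n = 2, Ecell = −(0.0592/2)·log([dilute]/[conc]) = −(0.0592/2)·log(0.00607/2.47) = +0.077 V.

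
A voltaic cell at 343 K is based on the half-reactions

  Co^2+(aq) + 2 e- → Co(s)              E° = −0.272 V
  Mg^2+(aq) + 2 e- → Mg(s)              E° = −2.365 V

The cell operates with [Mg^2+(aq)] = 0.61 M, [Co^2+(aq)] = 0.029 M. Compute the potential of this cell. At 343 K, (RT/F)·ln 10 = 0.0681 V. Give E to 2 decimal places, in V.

Co²⁺/Co is reduced (cathode, E° = −0.272 V) and Mg²⁺/Mg is oxidized (anode).
E°cell = −0.272 − (−2.365) = +2.093 V, with n = 2 electrons transferred.
Balancing gives Co^2+(aq) + Mg(s) → Co(s) + Mg^2+(aq); hence Q = [Mg^2+(aq)] / [Co^2+(aq)] = 21 (log Q = 1.323).
Applying E = E° − (RT ln10/nF)·log Q gives +2.093 − (0.0681/2)(1.323) = +2.05 V.

+2.05 V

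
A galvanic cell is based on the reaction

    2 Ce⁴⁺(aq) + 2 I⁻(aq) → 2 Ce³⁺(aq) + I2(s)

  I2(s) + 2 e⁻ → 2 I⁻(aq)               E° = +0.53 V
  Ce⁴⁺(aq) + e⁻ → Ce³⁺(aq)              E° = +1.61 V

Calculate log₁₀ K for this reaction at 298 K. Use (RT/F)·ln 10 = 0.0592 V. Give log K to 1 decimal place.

The Ce⁴⁺/Ce³⁺ couple is reduced (cathode); E°cell = +1.61 − (+0.53) = +1.08 V with n = 2.
At equilibrium E = 0, so log K = nE°cell / 0.0592 = (2)(+1.08) / 0.0592 = 36.5.

log K = 36.5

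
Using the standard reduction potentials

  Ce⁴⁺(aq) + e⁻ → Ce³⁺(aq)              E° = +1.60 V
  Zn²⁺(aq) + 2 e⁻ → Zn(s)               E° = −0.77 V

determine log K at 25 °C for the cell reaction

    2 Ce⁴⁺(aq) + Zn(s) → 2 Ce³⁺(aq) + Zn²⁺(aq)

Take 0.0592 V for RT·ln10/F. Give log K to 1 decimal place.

log K = 80.1

The Ce⁴⁺/Ce³⁺ couple is reduced (cathode); E°cell = +1.60 − (−0.77) = +2.37 V with n = 2.
At equilibrium E = 0, so log K = nE°cell / 0.0592 = (2)(+2.37) / 0.0592 = 80.1.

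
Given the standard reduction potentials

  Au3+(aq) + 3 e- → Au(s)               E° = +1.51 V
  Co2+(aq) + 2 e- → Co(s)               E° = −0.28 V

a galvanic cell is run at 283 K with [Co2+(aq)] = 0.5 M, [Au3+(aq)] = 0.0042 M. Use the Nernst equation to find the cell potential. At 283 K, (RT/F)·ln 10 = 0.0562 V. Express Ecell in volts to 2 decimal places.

+1.75 V

The Au³⁺/Au couple has the more positive E°, so it is the cathode; Co²⁺/Co is the anode.
E°cell = E°cat − E°an = +1.51 − (−0.28) = +1.79 V; n = 6.
For the overall reaction 2 Au3+(aq) + 3 Co(s) → 2 Au(s) + 3 Co2+(aq), Q = [Co2+(aq)]^3 / [Au3+(aq)]^2 = 7.09×10^3, giving log Q = 3.850.
E = E° − (0.0562/n)·log Q = +1.79 − (0.0562/6)(3.850) = +1.75 V.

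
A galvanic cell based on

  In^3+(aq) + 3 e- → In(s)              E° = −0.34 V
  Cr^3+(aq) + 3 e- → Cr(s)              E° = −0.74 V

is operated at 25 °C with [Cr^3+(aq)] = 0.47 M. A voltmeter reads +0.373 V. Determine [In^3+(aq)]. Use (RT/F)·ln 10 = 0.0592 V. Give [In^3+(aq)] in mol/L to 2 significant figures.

With In³⁺/In at the cathode and Cr³⁺/Cr at the anode, E°cell = −0.34 − (−0.74) = +0.40 V (n = 3).
Rearranging E = E° − (0.0592/n)·log Q gives log Q = 3(+0.40 − (+0.373))/0.0592 = 1.368.
For In^3+(aq) + Cr(s) → In(s) + Cr^3+(aq), the reaction quotient is Q = [Cr^3+(aq)] / [In^3+(aq)].
Isolating [In^3+(aq)] in Q = 10^{1.368} yields log [In^3+(aq)] = −1.696, i.e. 0.020 M.

0.020 M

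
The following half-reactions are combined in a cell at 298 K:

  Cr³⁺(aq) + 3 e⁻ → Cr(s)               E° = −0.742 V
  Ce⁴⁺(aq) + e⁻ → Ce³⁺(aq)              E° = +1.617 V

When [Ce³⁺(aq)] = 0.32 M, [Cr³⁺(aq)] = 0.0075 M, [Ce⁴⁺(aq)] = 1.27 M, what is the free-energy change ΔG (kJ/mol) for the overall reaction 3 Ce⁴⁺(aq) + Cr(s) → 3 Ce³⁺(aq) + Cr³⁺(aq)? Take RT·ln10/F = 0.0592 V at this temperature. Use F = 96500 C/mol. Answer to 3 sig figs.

−705 kJ/mol

The standard cell potential is +1.617 − (−0.742) = +2.359 V, with n = 3 electrons in the balanced equation.
Q = ([Ce³⁺(aq)]^3·[Cr³⁺(aq)]) / [Ce⁴⁺(aq)]^3 = 0.00012, so log Q = −3.921 and E = +2.359 − (0.0592/3)(−3.921) = +2.4364 V.
Then ΔG = −nFE = −3 × 96500 × +2.4364 J/mol = −705 kJ/mol.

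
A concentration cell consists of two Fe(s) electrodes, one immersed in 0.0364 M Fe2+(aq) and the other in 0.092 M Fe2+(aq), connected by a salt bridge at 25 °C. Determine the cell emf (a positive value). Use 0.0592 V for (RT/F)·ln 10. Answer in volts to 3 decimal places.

0.012 V

For a concentration cell E°cell = 0, since both electrodes use the same couple.
The compartment with the higher Fe2+(aq) concentration (0.092 M) acts as the cathode; ions are reduced there and produced at the dilute (0.0364 M) anode.
With n = 2, Ecell = −(0.0592/2)·log([dilute]/[conc]) = −(0.0592/2)·log(0.0364/0.092) = +0.012 V.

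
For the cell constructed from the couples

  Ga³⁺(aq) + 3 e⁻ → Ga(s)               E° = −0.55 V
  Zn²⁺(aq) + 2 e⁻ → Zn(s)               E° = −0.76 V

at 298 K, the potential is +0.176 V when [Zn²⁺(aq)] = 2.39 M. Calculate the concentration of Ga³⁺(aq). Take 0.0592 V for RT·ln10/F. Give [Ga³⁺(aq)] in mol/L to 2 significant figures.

0.070 M

Ga³⁺/Ga is the cathode (higher E°); E°cell = −0.55 − (−0.76) = +0.21 V with n = 6.
From the Nernst equation, log Q = n(E° − E)/0.0592 = 6·(+0.21 − (+0.176))/0.0592 = 3.446.
The balanced reaction is 2 Ga³⁺(aq) + 3 Zn(s) → 2 Ga(s) + 3 Zn²⁺(aq), so Q = [Zn²⁺(aq)]^3 / [Ga³⁺(aq)]^2.
Substituting the known concentrations and solving, log [Ga³⁺(aq)] = −1.155 and [Ga³⁺(aq)] = 0.070 M.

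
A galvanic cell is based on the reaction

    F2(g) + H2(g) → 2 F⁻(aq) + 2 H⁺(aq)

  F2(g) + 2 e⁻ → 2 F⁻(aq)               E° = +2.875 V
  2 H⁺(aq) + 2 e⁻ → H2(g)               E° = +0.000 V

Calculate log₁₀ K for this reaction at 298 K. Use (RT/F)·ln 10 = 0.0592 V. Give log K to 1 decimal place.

log K = 97.1

The F₂/F⁻ couple is reduced (cathode); E°cell = +2.875 − (+0.000) = +2.875 V with n = 2.
At equilibrium E = 0, so log K = nE°cell / 0.0592 = (2)(+2.875) / 0.0592 = 97.1.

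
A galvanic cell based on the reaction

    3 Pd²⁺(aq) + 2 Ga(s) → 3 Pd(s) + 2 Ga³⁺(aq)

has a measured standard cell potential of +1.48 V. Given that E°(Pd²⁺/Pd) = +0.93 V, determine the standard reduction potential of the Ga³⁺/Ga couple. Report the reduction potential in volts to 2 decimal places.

−0.55 V

In the reaction as written the Pd²⁺/Pd couple is reduced (cathode) and Ga³⁺/Ga is oxidized (anode), so E°cell = E°(Pd²⁺/Pd) − E°(Ga³⁺/Ga).
E°(Ga³⁺/Ga) = E°(cathode) − E°cell = +0.93 − (+1.48) = −0.55 V.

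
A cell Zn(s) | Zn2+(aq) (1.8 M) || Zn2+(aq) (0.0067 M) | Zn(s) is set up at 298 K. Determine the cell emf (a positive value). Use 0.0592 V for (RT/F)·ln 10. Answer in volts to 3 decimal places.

0.072 V

For a concentration cell E°cell = 0, since both electrodes use the same couple.
The compartment with the higher Zn2+(aq) concentration (1.8 M) acts as the cathode; ions are reduced there and produced at the dilute (0.0067 M) anode.
With n = 2, Ecell = −(0.0592/2)·log([dilute]/[conc]) = −(0.0592/2)·log(0.0067/1.8) = +0.072 V.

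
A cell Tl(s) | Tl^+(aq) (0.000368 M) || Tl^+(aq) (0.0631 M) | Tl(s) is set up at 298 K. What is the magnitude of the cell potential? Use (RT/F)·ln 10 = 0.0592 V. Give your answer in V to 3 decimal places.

0.132 V

For a concentration cell E°cell = 0, since both electrodes use the same couple.
The compartment with the higher Tl^+(aq) concentration (0.0631 M) acts as the cathode; ions are reduced there and produced at the dilute (0.000368 M) anode.
With n = 1, Ecell = −(0.0592/1)·log([dilute]/[conc]) = −(0.0592/1)·log(0.000368/0.0631) = +0.132 V.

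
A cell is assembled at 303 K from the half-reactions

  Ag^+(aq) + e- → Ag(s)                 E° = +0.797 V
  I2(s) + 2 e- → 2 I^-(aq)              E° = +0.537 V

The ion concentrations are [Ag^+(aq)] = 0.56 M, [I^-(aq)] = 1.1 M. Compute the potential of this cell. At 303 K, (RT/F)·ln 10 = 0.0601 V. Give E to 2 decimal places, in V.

+0.25 V

Ag⁺/Ag is reduced (cathode, E° = +0.797 V) and I₂/I⁻ is oxidized (anode).
The standard potential is +0.797 − (+0.537) = +0.260 V and the balanced reaction transfers n = 2 electrons.
For the overall reaction 2 Ag^+(aq) + 2 I^-(aq) → 2 Ag(s) + I2(s), Q = 1 / ([Ag^+(aq)]^2·[I^-(aq)]^2) = 2.64, giving log Q = 0.421.
Applying E = E° − (RT ln10/nF)·log Q gives +0.260 − (0.0601/2)(0.421) = +0.25 V.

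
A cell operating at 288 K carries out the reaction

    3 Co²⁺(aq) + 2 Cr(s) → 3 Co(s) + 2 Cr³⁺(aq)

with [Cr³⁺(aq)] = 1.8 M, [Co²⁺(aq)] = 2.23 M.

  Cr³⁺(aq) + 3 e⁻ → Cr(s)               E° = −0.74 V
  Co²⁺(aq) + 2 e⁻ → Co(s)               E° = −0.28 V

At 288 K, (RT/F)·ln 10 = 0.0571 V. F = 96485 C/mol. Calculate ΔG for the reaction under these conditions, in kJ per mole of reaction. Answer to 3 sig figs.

−269 kJ/mol

With Co²⁺/Co reduced at the cathode, E°cell = −0.28 − (−0.74) = +0.46 V and n = 6.
Here Q = [Cr³⁺(aq)]^2 / [Co²⁺(aq)]^3 = 0.292 (log Q = −0.534), giving E = +0.46 − (0.0571/6)·(−0.534) = +0.4651 V.
ΔG = −nFE = −(6)(96485)(+0.4651) J/mol = −269 kJ/mol.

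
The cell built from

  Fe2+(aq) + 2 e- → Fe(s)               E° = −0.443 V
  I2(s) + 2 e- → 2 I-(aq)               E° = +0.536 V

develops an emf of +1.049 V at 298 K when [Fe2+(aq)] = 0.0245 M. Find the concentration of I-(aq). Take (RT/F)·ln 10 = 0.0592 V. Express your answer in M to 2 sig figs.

0.42 M

I₂/I⁻ is the cathode (higher E°); E°cell = +0.536 − (−0.443) = +0.979 V with n = 2.
Rearranging E = E° − (0.0592/n)·log Q gives log Q = 2(+0.979 − (+1.049))/0.0592 = −2.365.
For I2(s) + Fe(s) → 2 I-(aq) + Fe2+(aq), the reaction quotient is Q = [I-(aq)]^2·[Fe2+(aq)].
Solving for the unknown gives log [I-(aq)] = −0.377, so [I-(aq)] ≈ 0.42 M.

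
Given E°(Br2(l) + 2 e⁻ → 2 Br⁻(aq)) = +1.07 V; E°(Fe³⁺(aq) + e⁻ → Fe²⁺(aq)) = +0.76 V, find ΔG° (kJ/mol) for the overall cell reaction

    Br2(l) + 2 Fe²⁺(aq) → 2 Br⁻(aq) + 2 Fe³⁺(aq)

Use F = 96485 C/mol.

−59.8 kJ/mol

In the reaction as written Br2(l) is reduced, so the Br₂/Br⁻ couple is the cathode and Fe³⁺/Fe²⁺ is the anode.
E°cell = +1.07 − (+0.76) = +0.31 V; balancing electrons gives n = 2.
ΔG° = −nFE°cell = −(2)(96485)(+0.31) J/mol = −59.8 kJ/mol.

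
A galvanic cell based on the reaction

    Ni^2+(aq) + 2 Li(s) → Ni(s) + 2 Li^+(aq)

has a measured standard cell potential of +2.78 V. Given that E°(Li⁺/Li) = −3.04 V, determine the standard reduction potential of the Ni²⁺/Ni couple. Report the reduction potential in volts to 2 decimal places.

−0.26 V

In the reaction as written the Ni²⁺/Ni couple is reduced (cathode) and Li⁺/Li is oxidized (anode), so E°cell = E°(Ni²⁺/Ni) − E°(Li⁺/Li).
E°(Ni²⁺/Ni) = E°cell + E°(anode) = +2.78 + (−3.04) = −0.26 V.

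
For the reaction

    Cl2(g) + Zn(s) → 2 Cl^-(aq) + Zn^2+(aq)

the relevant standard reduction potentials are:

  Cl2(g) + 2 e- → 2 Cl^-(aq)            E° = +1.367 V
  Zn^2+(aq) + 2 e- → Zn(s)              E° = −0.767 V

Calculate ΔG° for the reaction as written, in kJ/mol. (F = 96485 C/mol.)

In the reaction as written Cl2(g) is reduced, so the Cl₂/Cl⁻ couple is the cathode and Zn²⁺/Zn is the anode.
E°cell = +1.367 − (−0.767) = +2.134 V; balancing electrons gives n = 2.
ΔG° = −nFE°cell = −(2)(96485)(+2.134) J/mol = −412 kJ/mol.

−412 kJ/mol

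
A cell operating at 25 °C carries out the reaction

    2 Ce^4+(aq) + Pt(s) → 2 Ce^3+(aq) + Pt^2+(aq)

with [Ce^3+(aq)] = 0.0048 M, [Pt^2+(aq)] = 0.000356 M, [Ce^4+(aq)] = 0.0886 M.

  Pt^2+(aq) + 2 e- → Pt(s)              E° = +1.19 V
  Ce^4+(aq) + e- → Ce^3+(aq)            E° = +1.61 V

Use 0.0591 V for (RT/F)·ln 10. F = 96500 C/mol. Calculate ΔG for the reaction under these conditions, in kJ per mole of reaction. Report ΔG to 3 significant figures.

−115 kJ/mol

E°cell = +1.61 − (+1.19) = +0.42 V; the balanced reaction transfers n = 2 electrons.
Here Q = ([Ce^3+(aq)]^2·[Pt^2+(aq)]) / [Ce^4+(aq)]^2 = 1.04×10^−6 (log Q = −5.981), giving E = +0.42 − (0.0591/2)·(−5.981) = +0.5967 V.
Finally ΔG = −nFE = −(2)(96500 C/mol)(+0.5967 V) = −115 kJ/mol.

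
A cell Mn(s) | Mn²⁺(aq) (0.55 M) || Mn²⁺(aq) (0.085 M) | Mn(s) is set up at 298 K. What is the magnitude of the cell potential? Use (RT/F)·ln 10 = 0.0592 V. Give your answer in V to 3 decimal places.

0.024 V

For a concentration cell E°cell = 0, since both electrodes use the same couple.
The compartment with the higher Mn²⁺(aq) concentration (0.55 M) acts as the cathode; ions are reduced there and produced at the dilute (0.085 M) anode.
With n = 2, Ecell = −(0.0592/2)·log([dilute]/[conc]) = −(0.0592/2)·log(0.085/0.55) = +0.024 V.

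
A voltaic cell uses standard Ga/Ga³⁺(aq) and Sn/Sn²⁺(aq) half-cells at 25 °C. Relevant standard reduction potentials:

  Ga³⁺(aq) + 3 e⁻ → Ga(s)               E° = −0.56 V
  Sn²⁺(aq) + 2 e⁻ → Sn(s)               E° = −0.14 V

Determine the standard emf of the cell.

The Sn²⁺/Sn couple has the higher E°, so Sn ion is reduced (cathode) and Ga is oxidized (anode).
E°cell = E°(cathode) − E°(anode) = −0.14 − (−0.56) = +0.42 V.

+0.42 V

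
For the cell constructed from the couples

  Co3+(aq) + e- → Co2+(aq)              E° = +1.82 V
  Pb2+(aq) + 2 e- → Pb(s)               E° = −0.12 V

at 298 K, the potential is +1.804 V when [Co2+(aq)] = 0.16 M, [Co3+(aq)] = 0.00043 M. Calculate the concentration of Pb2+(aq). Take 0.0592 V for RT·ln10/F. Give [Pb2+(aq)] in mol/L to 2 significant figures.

0.28 M

Co³⁺/Co²⁺ is the cathode (higher E°); E°cell = +1.82 − (−0.12) = +1.94 V with n = 2.
From the Nernst equation, log Q = n(E° − E)/0.0592 = 2·(+1.94 − (+1.804))/0.0592 = 4.595.
The balanced reaction is 2 Co3+(aq) + Pb(s) → 2 Co2+(aq) + Pb2+(aq), so Q = ([Co2+(aq)]^2·[Pb2+(aq)]) / [Co3+(aq)]^2.
Substituting the known concentrations and solving, log [Pb2+(aq)] = −0.546 and [Pb2+(aq)] = 0.28 M.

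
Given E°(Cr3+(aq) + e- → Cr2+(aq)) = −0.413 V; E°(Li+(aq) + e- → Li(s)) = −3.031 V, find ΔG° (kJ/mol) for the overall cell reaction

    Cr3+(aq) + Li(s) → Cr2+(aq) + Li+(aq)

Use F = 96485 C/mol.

−253 kJ/mol

In the reaction as written Cr3+(aq) is reduced, so the Cr³⁺/Cr²⁺ couple is the cathode and Li⁺/Li is the anode.
E°cell = −0.413 − (−3.031) = +2.618 V; balancing electrons gives n = 1.
ΔG° = −nFE°cell = −(1)(96485)(+2.618) J/mol = −253 kJ/mol.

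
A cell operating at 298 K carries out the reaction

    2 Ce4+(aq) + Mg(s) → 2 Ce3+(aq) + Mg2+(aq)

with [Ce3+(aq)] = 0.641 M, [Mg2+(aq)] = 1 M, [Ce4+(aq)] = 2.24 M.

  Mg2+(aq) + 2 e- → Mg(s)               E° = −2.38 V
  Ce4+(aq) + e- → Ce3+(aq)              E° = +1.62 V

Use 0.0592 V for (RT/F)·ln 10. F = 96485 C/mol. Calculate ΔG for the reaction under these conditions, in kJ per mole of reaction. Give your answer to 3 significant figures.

−778 kJ/mol

E°cell = +1.62 − (−2.38) = +4.00 V; the balanced reaction transfers n = 2 electrons.
Here Q = ([Ce3+(aq)]^2·[Mg2+(aq)]) / [Ce4+(aq)]^2 = 0.0819 (log Q = −1.087), giving E = +4.00 − (0.0592/2)·(−1.087) = +4.0322 V.
Then ΔG = −nFE = −2 × 96485 × +4.0322 J/mol = −778 kJ/mol.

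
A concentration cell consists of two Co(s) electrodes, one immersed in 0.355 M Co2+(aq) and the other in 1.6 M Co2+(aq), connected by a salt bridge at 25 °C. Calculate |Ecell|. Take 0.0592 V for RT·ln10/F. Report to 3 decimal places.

0.019 V

For a concentration cell E°cell = 0, since both electrodes use the same couple.
The compartment with the higher Co2+(aq) concentration (1.6 M) acts as the cathode; ions are reduced there and produced at the dilute (0.355 M) anode.
With n = 2, Ecell = −(0.0592/2)·log([dilute]/[conc]) = −(0.0592/2)·log(0.355/1.6) = +0.019 V.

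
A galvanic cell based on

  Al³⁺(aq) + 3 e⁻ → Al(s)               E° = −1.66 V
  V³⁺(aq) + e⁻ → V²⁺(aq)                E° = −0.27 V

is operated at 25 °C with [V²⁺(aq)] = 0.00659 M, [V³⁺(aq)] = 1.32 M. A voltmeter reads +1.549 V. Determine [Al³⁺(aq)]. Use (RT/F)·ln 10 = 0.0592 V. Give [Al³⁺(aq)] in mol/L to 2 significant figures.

0.070 M

The V³⁺/V²⁺ couple has the larger reduction potential, so it is the cathode: E°cell = −0.27 − (−1.66) = +1.39 V and n = 3.
Rearranging E = E° − (0.0592/n)·log Q gives log Q = 3(+1.39 − (+1.549))/0.0592 = −8.057.
The balanced reaction is 3 V³⁺(aq) + Al(s) → 3 V²⁺(aq) + Al³⁺(aq), so Q = ([V²⁺(aq)]^3·[Al³⁺(aq)]) / [V³⁺(aq)]^3.
Substituting the known concentrations and solving, log [Al³⁺(aq)] = −1.152 and [Al³⁺(aq)] = 0.070 M.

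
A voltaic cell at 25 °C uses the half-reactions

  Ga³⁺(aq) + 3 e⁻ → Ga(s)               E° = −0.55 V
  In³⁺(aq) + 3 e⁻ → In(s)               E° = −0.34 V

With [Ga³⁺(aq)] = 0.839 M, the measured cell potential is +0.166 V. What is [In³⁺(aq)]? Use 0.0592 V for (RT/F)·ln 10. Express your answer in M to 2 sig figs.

0.0049 M

With In³⁺/In at the cathode and Ga³⁺/Ga at the anode, E°cell = −0.34 − (−0.55) = +0.21 V (n = 3).
Since E = E° − (0.0592/n)·log Q, log Q = n(E° − E)/0.0592 = 2.230.
For In³⁺(aq) + Ga(s) → In(s) + Ga³⁺(aq), the reaction quotient is Q = [Ga³⁺(aq)] / [In³⁺(aq)].
Isolating [In³⁺(aq)] in Q = 10^{2.230} yields log [In³⁺(aq)] = −2.306, i.e. 0.0049 M.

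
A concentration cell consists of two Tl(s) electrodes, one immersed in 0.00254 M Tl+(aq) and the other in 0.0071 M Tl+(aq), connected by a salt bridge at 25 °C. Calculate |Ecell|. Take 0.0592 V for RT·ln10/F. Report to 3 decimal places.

0.026 V

For a concentration cell E°cell = 0, since both electrodes use the same couple.
The compartment with the higher Tl+(aq) concentration (0.0071 M) acts as the cathode; ions are reduced there and produced at the dilute (0.00254 M) anode.
With n = 1, Ecell = −(0.0592/1)·log([dilute]/[conc]) = −(0.0592/1)·log(0.00254/0.0071) = +0.026 V.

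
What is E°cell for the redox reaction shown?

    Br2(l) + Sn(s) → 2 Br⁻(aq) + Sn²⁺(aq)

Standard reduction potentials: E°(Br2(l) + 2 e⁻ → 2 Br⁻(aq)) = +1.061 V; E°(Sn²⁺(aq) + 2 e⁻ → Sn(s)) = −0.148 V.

Br2(l) gains electrons, so the Br₂/Br⁻ couple is the cathode; the Sn²⁺/Sn couple is the anode.
E°cell = E°(cathode) − E°(anode) = +1.061 − (−0.148) = +1.209 V.
The positive value indicates the reaction is spontaneous as written.

+1.209 V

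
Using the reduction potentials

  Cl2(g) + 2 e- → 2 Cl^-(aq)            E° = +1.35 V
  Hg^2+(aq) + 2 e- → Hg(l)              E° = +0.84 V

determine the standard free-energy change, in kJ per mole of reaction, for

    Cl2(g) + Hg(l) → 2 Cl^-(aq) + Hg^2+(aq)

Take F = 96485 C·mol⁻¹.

−98.4 kJ/mol

In the reaction as written Cl2(g) is reduced, so the Cl₂/Cl⁻ couple is the cathode and Hg²⁺/Hg is the anode.
E°cell = +1.35 − (+0.84) = +0.51 V; balancing electrons gives n = 2.
ΔG° = −nFE°cell = −(2)(96485)(+0.51) J/mol = −98.4 kJ/mol.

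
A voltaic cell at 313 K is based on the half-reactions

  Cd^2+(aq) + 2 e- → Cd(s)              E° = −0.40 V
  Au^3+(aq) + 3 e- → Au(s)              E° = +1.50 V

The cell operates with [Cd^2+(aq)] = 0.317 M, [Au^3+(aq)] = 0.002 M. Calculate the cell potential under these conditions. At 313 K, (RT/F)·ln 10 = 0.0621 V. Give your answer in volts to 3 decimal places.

+1.860 V

The Au³⁺/Au couple has the more positive E°, so it is the cathode; Cd²⁺/Cd is the anode.
E°cell = E°cat − E°an = +1.50 − (−0.40) = +1.90 V; n = 6.
Balancing gives 2 Au^3+(aq) + 3 Cd(s) → 2 Au(s) + 3 Cd^2+(aq); hence Q = [Cd^2+(aq)]^3 / [Au^3+(aq)]^2 = 7.96×10^3 (log Q = 3.901).
E = E° − (0.0621/n)·log Q = +1.90 − (0.0621/6)(3.901) = +1.860 V.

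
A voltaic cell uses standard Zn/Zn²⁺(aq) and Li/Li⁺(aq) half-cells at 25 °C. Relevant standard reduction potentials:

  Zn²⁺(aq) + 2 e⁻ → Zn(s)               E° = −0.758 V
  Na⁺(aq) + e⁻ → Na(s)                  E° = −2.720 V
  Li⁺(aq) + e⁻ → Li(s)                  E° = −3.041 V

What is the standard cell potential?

Of the two couples in this cell, the one with the more positive reduction potential is reduced at the cathode: here that is Zn²⁺/Zn (−0.758 V); Li⁺/Li (−3.041 V) is the anode.
E°cell = E°(cathode) − E°(anode) = −0.758 − (−3.041) = +2.283 V.

+2.283 V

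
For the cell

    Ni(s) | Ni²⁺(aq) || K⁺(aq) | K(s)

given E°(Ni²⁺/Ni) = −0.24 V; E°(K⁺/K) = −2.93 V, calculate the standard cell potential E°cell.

−2.69 V

By convention the left-hand electrode in cell notation is the anode (oxidation) and the right-hand electrode is the cathode (reduction).
E°cell = E°(right) − E°(left) = −2.93 − (−0.24) = −2.69 V.
The negative sign shows that, as written, the cell would require an external voltage to drive the reaction.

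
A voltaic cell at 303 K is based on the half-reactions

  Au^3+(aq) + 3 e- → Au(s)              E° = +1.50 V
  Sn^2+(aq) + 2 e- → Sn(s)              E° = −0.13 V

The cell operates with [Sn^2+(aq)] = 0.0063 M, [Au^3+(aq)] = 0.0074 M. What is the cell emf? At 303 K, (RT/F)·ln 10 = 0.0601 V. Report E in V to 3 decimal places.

+1.653 V

The Au³⁺/Au couple has the more positive E°, so it is the cathode; Sn²⁺/Sn is the anode.
The standard potential is +1.50 − (−0.13) = +1.63 V and the balanced reaction transfers n = 6 electrons.
Balancing gives 2 Au^3+(aq) + 3 Sn(s) → 2 Au(s) + 3 Sn^2+(aq); hence Q = [Sn^2+(aq)]^3 / [Au^3+(aq)]^2 = 0.00457 (log Q = −2.340).
Applying E = E° − (RT ln10/nF)·log Q gives +1.63 − (0.0601/6)(−2.340) = +1.653 V.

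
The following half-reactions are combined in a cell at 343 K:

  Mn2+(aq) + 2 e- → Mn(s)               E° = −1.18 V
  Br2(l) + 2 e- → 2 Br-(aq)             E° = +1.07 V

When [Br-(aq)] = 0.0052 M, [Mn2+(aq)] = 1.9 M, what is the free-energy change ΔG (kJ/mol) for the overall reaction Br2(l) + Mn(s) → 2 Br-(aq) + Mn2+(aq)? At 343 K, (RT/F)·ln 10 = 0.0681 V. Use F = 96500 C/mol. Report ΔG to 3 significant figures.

The standard cell potential is +1.07 − (−1.18) = +2.25 V, with n = 2 electrons in the balanced equation.
Q = [Br-(aq)]^2·[Mn2+(aq)] = 5.14×10^−5, so log Q = −4.289 and E = +2.25 − (0.0681/2)(−4.289) = +2.3960 V.
Then ΔG = −nFE = −2 × 96500 × +2.3960 J/mol = −462 kJ/mol.

−462 kJ/mol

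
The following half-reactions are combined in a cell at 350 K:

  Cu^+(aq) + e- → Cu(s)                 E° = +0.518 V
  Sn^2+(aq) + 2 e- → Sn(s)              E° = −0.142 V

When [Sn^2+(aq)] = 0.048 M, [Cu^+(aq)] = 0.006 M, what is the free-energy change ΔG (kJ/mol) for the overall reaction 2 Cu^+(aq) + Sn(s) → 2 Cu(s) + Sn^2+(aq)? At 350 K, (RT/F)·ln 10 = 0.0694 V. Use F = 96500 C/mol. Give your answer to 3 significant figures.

With Cu⁺/Cu reduced at the cathode, E°cell = +0.518 − (−0.142) = +0.660 V and n = 2.
The reaction quotient is [Sn^2+(aq)] / [Cu^+(aq)]^2 = 1.33×10^3; by Nernst, E = +0.660 − (0.0694/2)(3.125) = +0.5516 V.
Finally ΔG = −nFE = −(2)(96500 C/mol)(+0.5516 V) = −106 kJ/mol.

−106 kJ/mol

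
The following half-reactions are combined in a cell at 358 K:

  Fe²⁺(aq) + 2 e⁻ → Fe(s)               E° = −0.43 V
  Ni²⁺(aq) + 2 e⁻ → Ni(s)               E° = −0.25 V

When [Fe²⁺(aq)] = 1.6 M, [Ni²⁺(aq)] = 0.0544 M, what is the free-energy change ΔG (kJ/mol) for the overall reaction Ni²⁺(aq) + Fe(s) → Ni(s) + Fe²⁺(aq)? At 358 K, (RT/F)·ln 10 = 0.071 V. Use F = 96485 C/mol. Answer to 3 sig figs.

−24.7 kJ/mol

E°cell = −0.25 − (−0.43) = +0.18 V; the balanced reaction transfers n = 2 electrons.
The reaction quotient is [Fe²⁺(aq)] / [Ni²⁺(aq)] = 29.4; by Nernst, E = +0.18 − (0.071/2)(1.469) = +0.1279 V.
Finally ΔG = −nFE = −(2)(96485 C/mol)(+0.1279 V) = −24.7 kJ/mol.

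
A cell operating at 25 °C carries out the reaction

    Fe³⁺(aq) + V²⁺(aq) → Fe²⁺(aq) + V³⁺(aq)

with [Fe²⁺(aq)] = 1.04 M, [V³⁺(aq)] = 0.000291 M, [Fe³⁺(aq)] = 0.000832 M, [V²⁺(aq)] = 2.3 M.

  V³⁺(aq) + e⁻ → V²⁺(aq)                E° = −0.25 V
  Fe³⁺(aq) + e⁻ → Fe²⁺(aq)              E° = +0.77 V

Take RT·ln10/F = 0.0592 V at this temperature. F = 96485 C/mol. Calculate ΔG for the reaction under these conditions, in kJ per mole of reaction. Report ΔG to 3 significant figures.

The standard cell potential is +0.77 − (−0.25) = +1.02 V, with n = 1 electron in the balanced equation.
Here Q = ([Fe²⁺(aq)]·[V³⁺(aq)]) / ([Fe³⁺(aq)]·[V²⁺(aq)]) = 0.158 (log Q = −0.801), giving E = +1.02 − (0.0592/1)·(−0.801) = +1.0674 V.
Finally ΔG = −nFE = −(1)(96485 C/mol)(+1.0674 V) = −103 kJ/mol.

−103 kJ/mol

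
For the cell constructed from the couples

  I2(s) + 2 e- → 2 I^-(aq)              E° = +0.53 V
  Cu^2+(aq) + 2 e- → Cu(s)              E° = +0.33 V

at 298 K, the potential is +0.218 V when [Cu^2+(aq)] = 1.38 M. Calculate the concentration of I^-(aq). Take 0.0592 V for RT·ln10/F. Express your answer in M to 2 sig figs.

0.42 M

I₂/I⁻ is the cathode (higher E°); E°cell = +0.53 − (+0.33) = +0.20 V with n = 2.
Rearranging E = E° − (0.0592/n)·log Q gives log Q = 2(+0.20 − (+0.218))/0.0592 = −0.608.
For I2(s) + Cu(s) → 2 I^-(aq) + Cu^2+(aq), the reaction quotient is Q = [I^-(aq)]^2·[Cu^2+(aq)].
Isolating [I^-(aq)] in Q = 10^{−0.608} yields log [I^-(aq)] = −0.374, i.e. 0.42 M.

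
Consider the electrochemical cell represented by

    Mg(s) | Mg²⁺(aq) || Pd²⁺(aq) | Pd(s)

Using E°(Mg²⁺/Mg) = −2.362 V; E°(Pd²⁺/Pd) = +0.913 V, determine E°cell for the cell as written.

+3.275 V

By convention the left-hand electrode in cell notation is the anode (oxidation) and the right-hand electrode is the cathode (reduction).
E°cell = E°(right) − E°(left) = +0.913 − (−2.362) = +3.275 V.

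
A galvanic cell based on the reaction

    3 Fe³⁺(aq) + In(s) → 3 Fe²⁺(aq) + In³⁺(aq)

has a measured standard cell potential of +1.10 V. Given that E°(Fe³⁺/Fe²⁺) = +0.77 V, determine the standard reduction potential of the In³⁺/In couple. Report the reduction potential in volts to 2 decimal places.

In the reaction as written the Fe³⁺/Fe²⁺ couple is reduced (cathode) and In³⁺/In is oxidized (anode), so E°cell = E°(Fe³⁺/Fe²⁺) − E°(In³⁺/In).
E°(In³⁺/In) = E°(cathode) − E°cell = +0.77 − (+1.10) = −0.33 V.

−0.33 V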